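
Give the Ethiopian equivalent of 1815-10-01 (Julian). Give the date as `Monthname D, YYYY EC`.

Tikimt 3, 1808 EC

Both dates share Julian Day Number 2384260; in the Ethiopian calendar that is 3 Tikimt 1808 EC.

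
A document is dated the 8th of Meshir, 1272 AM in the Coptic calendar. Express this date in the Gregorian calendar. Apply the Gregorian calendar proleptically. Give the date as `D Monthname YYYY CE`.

13 February 1556 CE

Both dates share Julian Day Number 2289420; in the Gregorian calendar that is 13 February 1556 CE.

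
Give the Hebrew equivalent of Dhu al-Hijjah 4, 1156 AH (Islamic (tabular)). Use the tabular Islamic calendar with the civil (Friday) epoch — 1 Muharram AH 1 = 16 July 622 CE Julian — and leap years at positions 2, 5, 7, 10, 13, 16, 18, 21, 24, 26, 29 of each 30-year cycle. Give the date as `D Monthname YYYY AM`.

5 Shevat 5504 AM

The source date corresponds to 19 January 1744 in the Gregorian calendar (JDN 2358061).
That day falls on 5 Shevat 5504 AM in the Hebrew calendar.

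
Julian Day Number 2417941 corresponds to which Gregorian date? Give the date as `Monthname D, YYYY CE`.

December 31, 1907 CE

JDN 2451545 is 1 Jan 2000; 2417941 is −33604 days from there.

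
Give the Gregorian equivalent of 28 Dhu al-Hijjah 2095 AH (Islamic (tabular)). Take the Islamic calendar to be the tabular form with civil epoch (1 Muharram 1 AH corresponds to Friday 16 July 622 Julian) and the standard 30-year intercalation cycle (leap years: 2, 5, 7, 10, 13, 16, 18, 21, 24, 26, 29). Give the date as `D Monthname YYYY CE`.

Both dates share Julian Day Number 2690836; in the Gregorian calendar that is 27 February 2655 CE.

27 February 2655 CE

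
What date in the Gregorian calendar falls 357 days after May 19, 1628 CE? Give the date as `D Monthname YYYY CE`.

11 May 1629 CE

JDN of May 19, 1628 CE = 2315814.
2315814 + 357 = 2316171.
JDN 2316171 in the Gregorian calendar is 11 May 1629 CE.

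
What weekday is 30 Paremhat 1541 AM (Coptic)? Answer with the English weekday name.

This is JDN 2387724 (7 April 1825 Gregorian).
2387724 ≡ 3 (mod 7); counting from Monday = 0 gives Thursday.

Thursday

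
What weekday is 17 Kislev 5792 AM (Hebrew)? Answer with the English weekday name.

In the Gregorian calendar this is 2 December 2031 (JDN 2463203).
JDN 2463203 mod 7 = 1, and JDN 0 was a Monday, so this is a Tuesday.

Tuesday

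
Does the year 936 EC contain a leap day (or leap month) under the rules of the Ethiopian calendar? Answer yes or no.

936 mod 4 = 0; in the Ethiopian calendar a year is leap when year mod 4 = 3, so it is a common year.

no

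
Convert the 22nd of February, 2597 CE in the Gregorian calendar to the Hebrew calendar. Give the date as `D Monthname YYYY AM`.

Julian Day Number of the source date = 2669648.
Converting JDN 2669648 to the Hebrew calendar gives 14 Adar I 6357 AM.

14 Adar I 6357 AM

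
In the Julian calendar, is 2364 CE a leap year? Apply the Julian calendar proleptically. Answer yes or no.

yes

2364 mod 4 = 0, so it is a leap year in the Julian calendar.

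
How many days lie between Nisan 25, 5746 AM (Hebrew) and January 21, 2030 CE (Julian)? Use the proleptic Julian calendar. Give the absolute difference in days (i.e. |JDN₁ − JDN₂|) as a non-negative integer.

JDN of the first date = 2446555.
JDN of the second date = 2462536.
|2462536 − 2446555| = 15981.

15981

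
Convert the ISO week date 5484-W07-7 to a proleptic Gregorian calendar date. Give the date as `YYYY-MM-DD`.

ISO week 1 of 5484 is the week containing the first Thursday of 5484.
Week 7, day 7 (Sunday) lands on 5484-02-17.

5484-02-17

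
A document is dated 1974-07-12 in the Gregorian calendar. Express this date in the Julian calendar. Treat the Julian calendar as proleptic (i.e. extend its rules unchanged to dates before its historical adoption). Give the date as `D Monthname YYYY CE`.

The Julian–Gregorian offset here is 13 days (Julian trailing).
12 July 1974 Gregorian − 13 days → 29 June 1974 Julian.

29 June 1974 CE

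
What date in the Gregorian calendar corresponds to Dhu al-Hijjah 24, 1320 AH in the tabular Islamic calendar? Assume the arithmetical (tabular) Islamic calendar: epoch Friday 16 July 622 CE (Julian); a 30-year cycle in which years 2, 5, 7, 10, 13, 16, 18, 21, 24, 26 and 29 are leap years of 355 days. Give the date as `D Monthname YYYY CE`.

24 March 1903 CE

Both dates share Julian Day Number 2416198; in the Gregorian calendar that is 24 March 1903 CE.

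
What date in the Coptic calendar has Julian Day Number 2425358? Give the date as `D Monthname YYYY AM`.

The Gregorian equivalent of JDN 2425358 is 21 April 1928.
In the Coptic calendar that day is 13 Parmouti 1644 AM.

13 Parmouti 1644 AM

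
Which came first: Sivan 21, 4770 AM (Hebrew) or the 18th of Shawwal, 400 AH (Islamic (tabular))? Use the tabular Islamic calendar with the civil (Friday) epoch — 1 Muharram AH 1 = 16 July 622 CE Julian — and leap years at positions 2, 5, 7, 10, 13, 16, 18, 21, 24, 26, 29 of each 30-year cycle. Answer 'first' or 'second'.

second

Converting both to JDN: 2090116 vs 2090115; the smaller is the second.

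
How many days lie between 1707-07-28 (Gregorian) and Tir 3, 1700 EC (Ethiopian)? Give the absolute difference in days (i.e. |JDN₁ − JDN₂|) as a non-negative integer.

First date → JDN 2344737; second date → JDN 2344903.
The interval is |2344737 − 2344903| = 166 days.

166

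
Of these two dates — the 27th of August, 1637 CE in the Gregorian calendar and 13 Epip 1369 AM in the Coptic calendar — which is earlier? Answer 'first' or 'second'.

The two dates have Julian Day Numbers 2319201 and 2325004 respectively.
Since 2319201 < 2325004, the first date comes first.

first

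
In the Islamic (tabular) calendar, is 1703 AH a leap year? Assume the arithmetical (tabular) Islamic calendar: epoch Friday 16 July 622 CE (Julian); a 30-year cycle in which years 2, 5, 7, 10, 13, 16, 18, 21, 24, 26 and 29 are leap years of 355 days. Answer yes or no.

Year 1703 AH is year 23 of its 30-year cycle; leap positions are 2, 5, 7, 10, 13, 16, 18, 21, 24, 26, 29, so it is a common year (354 days).

no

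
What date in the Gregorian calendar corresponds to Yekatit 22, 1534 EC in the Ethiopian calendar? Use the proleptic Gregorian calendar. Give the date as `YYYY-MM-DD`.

1542-02-26

Julian Day Number of the source date = 2284320.
Converting JDN 2284320 to the Gregorian calendar gives 26 February 1542 CE.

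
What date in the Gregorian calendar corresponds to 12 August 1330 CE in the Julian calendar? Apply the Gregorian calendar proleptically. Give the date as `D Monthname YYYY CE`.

At this point the Julian calendar is 8 days behind the Gregorian.
12 August 1330 Julian + 8 days → 20 August 1330 Gregorian.

20 August 1330 CE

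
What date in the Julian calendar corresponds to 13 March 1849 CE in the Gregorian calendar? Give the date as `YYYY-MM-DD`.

1849-03-01

For dates in this range the Gregorian date is 12 days ahead of the Julian.
13 March 1849 Gregorian − 12 days → 1 March 1849 Julian.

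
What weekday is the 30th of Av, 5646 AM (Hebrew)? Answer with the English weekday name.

This is JDN 2410150 (31 August 1886 Gregorian).
2410150 ≡ 1 (mod 7); counting from Monday = 0 gives Tuesday.

Tuesday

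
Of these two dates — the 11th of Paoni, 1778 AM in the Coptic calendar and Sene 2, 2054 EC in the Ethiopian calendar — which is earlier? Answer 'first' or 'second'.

Converting both to JDN: 2474359 vs 2474350; the smaller is the second.

second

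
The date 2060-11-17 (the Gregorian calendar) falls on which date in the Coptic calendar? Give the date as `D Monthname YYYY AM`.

Both dates share Julian Day Number 2473781; in the Coptic calendar that is 8 Hathor 1777 AM.

8 Hathor 1777 AM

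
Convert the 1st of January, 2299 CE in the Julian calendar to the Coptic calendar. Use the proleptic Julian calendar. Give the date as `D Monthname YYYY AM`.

The source date corresponds to 16 January 2299 in the Gregorian calendar (JDN 2560768).
That day falls on 6 Tobi 2015 AM in the Coptic calendar.

6 Tobi 2015 AM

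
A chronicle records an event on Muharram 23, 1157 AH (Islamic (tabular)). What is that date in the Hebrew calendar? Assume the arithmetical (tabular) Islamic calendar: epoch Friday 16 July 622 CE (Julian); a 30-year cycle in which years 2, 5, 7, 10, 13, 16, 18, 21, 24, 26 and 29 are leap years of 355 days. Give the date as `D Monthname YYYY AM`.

24 Adar 5504 AM

Julian Day Number of the source date = 2358110.
Converting JDN 2358110 to the Hebrew calendar gives 24 Adar 5504 AM.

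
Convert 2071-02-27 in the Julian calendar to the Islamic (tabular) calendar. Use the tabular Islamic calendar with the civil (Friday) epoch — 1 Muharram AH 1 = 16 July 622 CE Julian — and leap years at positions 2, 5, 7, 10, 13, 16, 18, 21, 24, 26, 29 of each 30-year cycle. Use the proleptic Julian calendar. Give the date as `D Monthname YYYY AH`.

10 Safar 1494 AH

Both dates share Julian Day Number 2477548; in the tabular Islamic calendar that is 10 Safar 1494 AH.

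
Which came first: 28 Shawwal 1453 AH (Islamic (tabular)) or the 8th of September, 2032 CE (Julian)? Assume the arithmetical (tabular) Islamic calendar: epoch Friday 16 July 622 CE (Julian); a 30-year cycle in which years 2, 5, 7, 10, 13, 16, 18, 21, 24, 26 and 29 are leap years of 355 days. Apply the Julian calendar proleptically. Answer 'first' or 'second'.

first

Converting both to JDN: 2463273 vs 2463497; the smaller is the first.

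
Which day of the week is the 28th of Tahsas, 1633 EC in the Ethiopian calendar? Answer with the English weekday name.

Thursday

This is JDN 2320426 (3 January 1641 Gregorian).
JDN 2320426 mod 7 = 3, and JDN 0 was a Monday, so this is a Thursday.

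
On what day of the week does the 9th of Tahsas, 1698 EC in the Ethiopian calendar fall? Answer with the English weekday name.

In the Gregorian calendar this is 16 December 1705 (JDN 2344148).
JDN 2344148 mod 7 = 2, and JDN 0 was a Monday, so this is a Wednesday.

Wednesday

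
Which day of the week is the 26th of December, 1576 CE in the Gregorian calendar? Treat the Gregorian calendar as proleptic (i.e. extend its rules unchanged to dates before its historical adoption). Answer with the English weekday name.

JDN 2297042 mod 7 = 6, and JDN 0 was a Monday, so this is a Sunday.

Sunday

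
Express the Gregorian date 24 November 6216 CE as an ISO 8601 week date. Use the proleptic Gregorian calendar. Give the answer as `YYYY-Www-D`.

6216-W47-7

The weekday is Sunday (ISO weekday 7).
That Sunday belongs to ISO week 47 of ISO year 6216.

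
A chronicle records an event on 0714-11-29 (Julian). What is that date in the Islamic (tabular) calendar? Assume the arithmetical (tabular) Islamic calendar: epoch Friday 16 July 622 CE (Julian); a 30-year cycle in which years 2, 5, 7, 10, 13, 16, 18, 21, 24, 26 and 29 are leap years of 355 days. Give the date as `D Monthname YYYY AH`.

16 Rabi' al-Awwal 96 AH

The source date corresponds to 3 December 714 in the proleptic Gregorian calendar (JDN 1982179).
That day falls on 16 Rabi' al-Awwal 96 AH in the tabular Islamic calendar.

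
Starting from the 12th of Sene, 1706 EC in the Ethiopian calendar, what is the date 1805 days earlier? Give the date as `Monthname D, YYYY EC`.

JDN of the 12th of Sene, 1706 EC = 2347253.
2347253 − 1805 = 2345448.
JDN 2345448 in the Ethiopian calendar is Hamle 3, 1701 EC.

Hamle 3, 1701 EC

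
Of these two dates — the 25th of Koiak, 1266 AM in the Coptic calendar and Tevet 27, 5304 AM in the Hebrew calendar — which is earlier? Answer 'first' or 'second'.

Converting both to JDN: 2287185 vs 2284996; the smaller is the second.

second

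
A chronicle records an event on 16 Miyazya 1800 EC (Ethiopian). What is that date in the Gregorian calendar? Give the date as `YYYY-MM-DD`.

Both dates share Julian Day Number 2381531; in the Gregorian calendar that is 23 April 1808 CE.

1808-04-23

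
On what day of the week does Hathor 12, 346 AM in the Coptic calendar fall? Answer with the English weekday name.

Wednesday

This is JDN 1951112 (11 November 629 Gregorian).
JDN 1951112 mod 7 = 2, and JDN 0 was a Monday, so this is a Wednesday.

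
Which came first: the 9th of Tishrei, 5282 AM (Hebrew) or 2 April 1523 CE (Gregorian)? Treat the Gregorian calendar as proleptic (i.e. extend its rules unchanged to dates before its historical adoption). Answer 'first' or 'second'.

first

Converting both to JDN: 2276856 vs 2277415; the smaller is the first.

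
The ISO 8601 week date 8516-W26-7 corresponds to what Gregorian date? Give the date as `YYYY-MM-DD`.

8516-06-28

ISO week 1 of 8516 is the week containing the first Thursday of 8516.
Week 26, day 7 (Sunday) lands on 8516-06-28.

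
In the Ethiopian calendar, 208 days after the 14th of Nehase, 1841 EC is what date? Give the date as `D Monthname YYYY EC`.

Counting 208 days forward from JDN 2396624 reaches JDN 2396832, which is 7 Megabit 1842 EC.

7 Megabit 1842 EC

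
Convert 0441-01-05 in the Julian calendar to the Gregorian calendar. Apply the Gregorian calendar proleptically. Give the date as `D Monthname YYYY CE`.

At this point the Julian calendar is 1 day behind the Gregorian.
5 January 441 Julian + 1 day → 6 January 441 Gregorian.

6 January 441 CE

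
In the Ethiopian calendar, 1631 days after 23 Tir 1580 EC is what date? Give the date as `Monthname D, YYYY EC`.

Hamle 13, 1584 EC

JDN of 23 Tir 1580 EC = 2301093.
2301093 + 1631 = 2302724.
JDN 2302724 in the Ethiopian calendar is Hamle 13, 1584 EC.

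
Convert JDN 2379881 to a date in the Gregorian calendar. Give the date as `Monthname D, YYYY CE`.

October 17, 1803 CE

JDN 2451545 is 1 Jan 2000; 2379881 is −71664 days from there.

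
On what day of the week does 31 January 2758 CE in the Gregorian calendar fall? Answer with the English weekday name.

JDN 2728429 mod 7 = 4, and JDN 0 was a Monday, so this is a Friday.

Friday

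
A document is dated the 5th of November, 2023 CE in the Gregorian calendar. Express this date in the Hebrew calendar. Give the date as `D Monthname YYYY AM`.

21 Cheshvan 5784 AM

Julian Day Number of the source date = 2460254.
Converting JDN 2460254 to the Hebrew calendar gives 21 Cheshvan 5784 AM.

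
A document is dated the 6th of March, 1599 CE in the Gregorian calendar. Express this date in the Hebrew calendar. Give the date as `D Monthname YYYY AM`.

9 Adar 5359 AM

Julian Day Number of the source date = 2305147.
Converting JDN 2305147 to the Hebrew calendar gives 9 Adar 5359 AM.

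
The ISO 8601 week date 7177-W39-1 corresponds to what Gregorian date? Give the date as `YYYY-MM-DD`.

7177-09-26

ISO week 1 of 7177 is the week containing the first Thursday of 7177.
Week 39, day 1 (Monday) lands on 7177-09-26.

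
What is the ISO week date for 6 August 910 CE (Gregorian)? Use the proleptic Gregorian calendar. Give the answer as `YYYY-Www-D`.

The weekday is Wednesday (ISO weekday 3).
That Wednesday belongs to ISO week 32 of ISO year 910.

0910-W32-3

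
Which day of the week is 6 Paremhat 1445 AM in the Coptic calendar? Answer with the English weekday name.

In the Gregorian calendar this is 13 March 1729 (JDN 2352636).
2352636 ≡ 6 (mod 7); counting from Monday = 0 gives Sunday.

Sunday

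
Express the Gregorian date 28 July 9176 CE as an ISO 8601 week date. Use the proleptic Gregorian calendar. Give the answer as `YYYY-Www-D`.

9176-W31-3

The weekday is Wednesday (ISO weekday 3).
That Wednesday belongs to ISO week 31 of ISO year 9176.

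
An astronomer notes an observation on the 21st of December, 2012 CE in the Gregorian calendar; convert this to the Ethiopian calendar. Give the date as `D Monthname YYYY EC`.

Julian Day Number of the source date = 2456283.
Converting JDN 2456283 to the Ethiopian calendar gives 12 Tahsas 2005 EC.

12 Tahsas 2005 EC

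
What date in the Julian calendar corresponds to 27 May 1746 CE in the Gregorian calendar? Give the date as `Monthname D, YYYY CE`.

May 16, 1746 CE

The Julian–Gregorian offset here is 11 days (Julian trailing).
27 May 1746 Gregorian − 11 days → 16 May 1746 Julian.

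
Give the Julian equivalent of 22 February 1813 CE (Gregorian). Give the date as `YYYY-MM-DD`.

The Julian–Gregorian offset here is 12 days (Julian trailing).
22 February 1813 Gregorian − 12 days → 10 February 1813 Julian.

1813-02-10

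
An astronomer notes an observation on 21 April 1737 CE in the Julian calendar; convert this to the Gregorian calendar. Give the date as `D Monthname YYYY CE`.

At this point the Julian calendar is 11 days behind the Gregorian.
21 April 1737 Julian + 11 days → 2 May 1737 Gregorian.

2 May 1737 CE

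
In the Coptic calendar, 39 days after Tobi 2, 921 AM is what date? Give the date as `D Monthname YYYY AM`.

11 Meshir 921 AM

Counting 39 days forward from JDN 2161181 reaches JDN 2161220, which is 11 Meshir 921 AM.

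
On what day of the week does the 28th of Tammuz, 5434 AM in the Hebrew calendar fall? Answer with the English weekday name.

Equivalently 1 August 1674 Gregorian, JDN 2332689.
2332689 ≡ 2 (mod 7); counting from Monday = 0 gives Wednesday.

Wednesday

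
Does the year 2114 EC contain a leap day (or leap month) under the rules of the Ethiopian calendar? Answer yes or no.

no

2114 mod 4 = 2; in the Ethiopian calendar a year is leap when year mod 4 = 3, so it is a common year.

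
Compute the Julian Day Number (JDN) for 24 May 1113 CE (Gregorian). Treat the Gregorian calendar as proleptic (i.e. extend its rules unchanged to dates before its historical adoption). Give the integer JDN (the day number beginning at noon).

2127718

JDN 2299161 is 15 October 1582 CE (Gregorian); the target day is −171443 days from there, so JDN = 2127718.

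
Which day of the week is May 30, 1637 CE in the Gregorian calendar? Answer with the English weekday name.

Saturday

JDN 2319112 mod 7 = 5, and JDN 0 was a Monday, so this is a Saturday.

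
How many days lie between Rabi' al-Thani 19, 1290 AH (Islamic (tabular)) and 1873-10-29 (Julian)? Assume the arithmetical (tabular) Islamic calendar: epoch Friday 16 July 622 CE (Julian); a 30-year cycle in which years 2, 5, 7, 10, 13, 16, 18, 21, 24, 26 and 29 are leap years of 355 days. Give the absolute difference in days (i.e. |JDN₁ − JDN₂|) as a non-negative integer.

First date → JDN 2405326; second date → JDN 2405473.
The interval is |2405326 − 2405473| = 147 days.

147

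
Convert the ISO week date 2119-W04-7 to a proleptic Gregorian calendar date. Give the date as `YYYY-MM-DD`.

ISO week 1 of 2119 is the week containing the first Thursday of 2119.
Week 4, day 7 (Sunday) lands on 2119-01-29.

2119-01-29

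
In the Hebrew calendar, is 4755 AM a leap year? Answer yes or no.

no

Hebrew year 4755 is year 5 of its 19-year Metonic cycle; leap years are at positions 3, 6, 8, 11, 14, 17, 19, so it is a common year (12 months).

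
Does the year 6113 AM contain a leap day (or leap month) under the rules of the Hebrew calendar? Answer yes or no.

yes

Hebrew year 6113 is year 14 of its 19-year Metonic cycle; leap years are at positions 3, 6, 8, 11, 14, 17, 19, so it is a leap year (13 months).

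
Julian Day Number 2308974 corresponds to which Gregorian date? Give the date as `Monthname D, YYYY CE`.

JDN 2451545 is 1 Jan 2000; 2308974 is −142571 days from there.

August 27, 1609 CE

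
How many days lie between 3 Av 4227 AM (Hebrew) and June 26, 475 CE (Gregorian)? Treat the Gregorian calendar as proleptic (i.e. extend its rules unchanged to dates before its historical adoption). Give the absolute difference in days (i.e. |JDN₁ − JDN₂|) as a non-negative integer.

First date → JDN 1891831; second date → JDN 1894727.
The interval is |1891831 − 1894727| = 2896 days.

2896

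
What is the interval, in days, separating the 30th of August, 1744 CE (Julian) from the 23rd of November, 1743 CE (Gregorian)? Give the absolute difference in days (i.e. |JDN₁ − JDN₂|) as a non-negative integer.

First date → JDN 2358296; second date → JDN 2358004.
The interval is |2358296 − 2358004| = 292 days.

292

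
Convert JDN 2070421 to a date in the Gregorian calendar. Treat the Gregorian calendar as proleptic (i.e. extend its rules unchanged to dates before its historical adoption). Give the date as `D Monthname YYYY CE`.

JDN 2451545 is 1 Jan 2000; 2070421 is −381124 days from there.

8 July 956 CE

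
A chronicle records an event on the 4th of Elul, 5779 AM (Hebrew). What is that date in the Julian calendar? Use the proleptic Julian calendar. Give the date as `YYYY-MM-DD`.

The source date corresponds to 4 September 2019 in the Gregorian calendar (JDN 2458731).
That day falls on 22 August 2019 CE in the Julian calendar.

2019-08-22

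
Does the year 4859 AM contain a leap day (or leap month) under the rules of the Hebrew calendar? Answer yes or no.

yes

Hebrew year 4859 is year 14 of its 19-year Metonic cycle; leap years are at positions 3, 6, 8, 11, 14, 17, 19, so it is a leap year (13 months).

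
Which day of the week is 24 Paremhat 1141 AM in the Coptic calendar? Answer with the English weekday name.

Tuesday

This is JDN 2241618 (29 March 1425 Gregorian).
Since JDN mod 7 = 1 (0 = Monday), the day is Tuesday.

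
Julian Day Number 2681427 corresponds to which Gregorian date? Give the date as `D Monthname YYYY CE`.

Counting from JDN 2299161 = 15 Oct 1582 gives an offset of 382266 days.

25 May 2629 CE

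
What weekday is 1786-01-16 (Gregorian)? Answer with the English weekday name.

Since JDN mod 7 = 0 (0 = Monday), the day is Monday.

Monday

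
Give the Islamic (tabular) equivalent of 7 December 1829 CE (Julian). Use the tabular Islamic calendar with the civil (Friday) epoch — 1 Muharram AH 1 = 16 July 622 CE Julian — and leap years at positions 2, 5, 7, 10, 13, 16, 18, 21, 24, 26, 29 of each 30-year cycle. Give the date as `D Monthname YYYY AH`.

The source date corresponds to 19 December 1829 in the Gregorian calendar (JDN 2389441).
That day falls on 22 Jumada al-Thani 1245 AH in the tabular Islamic calendar.

22 Jumada al-Thani 1245 AH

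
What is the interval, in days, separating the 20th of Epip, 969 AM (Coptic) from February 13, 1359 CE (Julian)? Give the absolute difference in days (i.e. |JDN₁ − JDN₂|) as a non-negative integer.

JDN of the first date = 2178911.
JDN of the second date = 2217476.
|2217476 − 2178911| = 38565.

38565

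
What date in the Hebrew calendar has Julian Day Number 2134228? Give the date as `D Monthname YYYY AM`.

13 Adar II 4891 AM

The proleptic Gregorian equivalent of JDN 2134228 is 21 March 1131.
In the Hebrew calendar that day is 13 Adar II 4891 AM.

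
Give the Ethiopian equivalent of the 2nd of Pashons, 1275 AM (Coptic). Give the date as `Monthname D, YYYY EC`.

Both dates share Julian Day Number 2290599; in the Ethiopian calendar that is 2 Ginbot 1551 EC.

Ginbot 2, 1551 EC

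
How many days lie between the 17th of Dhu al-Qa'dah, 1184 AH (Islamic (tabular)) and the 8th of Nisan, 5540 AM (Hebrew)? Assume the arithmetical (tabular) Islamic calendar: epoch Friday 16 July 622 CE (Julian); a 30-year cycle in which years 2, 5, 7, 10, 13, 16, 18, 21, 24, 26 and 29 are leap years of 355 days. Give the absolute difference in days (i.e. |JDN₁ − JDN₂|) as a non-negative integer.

3328

First date → JDN 2367967; second date → JDN 2371295.
The interval is |2367967 − 2371295| = 3328 days.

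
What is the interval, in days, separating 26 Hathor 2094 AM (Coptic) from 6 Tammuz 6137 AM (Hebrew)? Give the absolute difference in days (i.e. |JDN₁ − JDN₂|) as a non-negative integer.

148

First date → JDN 2589583; second date → JDN 2589435.
The interval is |2589583 − 2589435| = 148 days.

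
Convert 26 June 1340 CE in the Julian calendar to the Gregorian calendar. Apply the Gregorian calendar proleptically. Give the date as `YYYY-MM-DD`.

1340-07-04

At this point the Julian calendar is 8 days behind the Gregorian.
26 June 1340 Julian + 8 days → 4 July 1340 Gregorian.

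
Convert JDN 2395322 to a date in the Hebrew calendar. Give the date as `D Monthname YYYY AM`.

27 Tevet 5606 AM

JDN 2395322 is 25 January 1846 in the Gregorian calendar.
In the Hebrew calendar that day is 27 Tevet 5606 AM.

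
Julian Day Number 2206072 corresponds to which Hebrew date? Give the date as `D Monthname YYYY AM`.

JDN 2206072 is 2 December 1327 in the proleptic Gregorian calendar.
In the Hebrew calendar that day is 10 Kislev 5088 AM.

10 Kislev 5088 AM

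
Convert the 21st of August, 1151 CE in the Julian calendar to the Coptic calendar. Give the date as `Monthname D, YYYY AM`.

The source date corresponds to 28 August 1151 in the proleptic Gregorian calendar (JDN 2141693).
That day falls on 28 Mesori 867 AM in the Coptic calendar.

Mesori 28, 867 AM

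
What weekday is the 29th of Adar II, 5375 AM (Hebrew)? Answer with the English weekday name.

Equivalently 30 March 1615 Gregorian, JDN 2311015.
2311015 ≡ 0 (mod 7); counting from Monday = 0 gives Monday.

Monday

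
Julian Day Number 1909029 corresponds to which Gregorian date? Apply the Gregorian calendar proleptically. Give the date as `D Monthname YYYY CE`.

23 August 514 CE

JDN 2451545 is 1 Jan 2000; 1909029 is −542516 days from there.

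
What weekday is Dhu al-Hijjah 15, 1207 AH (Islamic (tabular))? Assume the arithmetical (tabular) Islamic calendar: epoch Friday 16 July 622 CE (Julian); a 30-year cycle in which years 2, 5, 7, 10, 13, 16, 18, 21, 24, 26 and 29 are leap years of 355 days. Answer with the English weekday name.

In the Gregorian calendar this is 24 July 1793 (JDN 2376145).
Since JDN mod 7 = 2 (0 = Monday), the day is Wednesday.

Wednesday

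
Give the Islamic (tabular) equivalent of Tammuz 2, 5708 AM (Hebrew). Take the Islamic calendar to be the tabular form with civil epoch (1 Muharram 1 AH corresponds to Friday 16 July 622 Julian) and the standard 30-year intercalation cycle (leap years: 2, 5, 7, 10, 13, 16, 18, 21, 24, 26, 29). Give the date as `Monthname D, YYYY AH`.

Ramadan 2, 1367 AH

The source date corresponds to 9 July 1948 in the Gregorian calendar (JDN 2432742).
That day falls on 2 Ramadan 1367 AH in the tabular Islamic calendar.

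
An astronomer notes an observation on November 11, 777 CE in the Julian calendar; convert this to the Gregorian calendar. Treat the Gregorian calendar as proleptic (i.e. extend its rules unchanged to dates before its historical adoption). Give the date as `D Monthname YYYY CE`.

15 November 777 CE

At this point the Julian calendar is 4 days behind the Gregorian.
11 November 777 Julian + 4 days → 15 November 777 Gregorian.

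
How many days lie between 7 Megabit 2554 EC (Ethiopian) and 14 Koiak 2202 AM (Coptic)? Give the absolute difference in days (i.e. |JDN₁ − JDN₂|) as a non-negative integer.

First date → JDN 2656890; second date → JDN 2629048.
The interval is |2656890 − 2629048| = 27842 days.

27842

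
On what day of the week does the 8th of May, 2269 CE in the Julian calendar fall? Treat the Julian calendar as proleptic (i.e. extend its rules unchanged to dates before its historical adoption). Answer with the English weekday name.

Equivalently 23 May 2269 Gregorian, JDN 2549938.
Since JDN mod 7 = 6 (0 = Monday), the day is Sunday.

Sunday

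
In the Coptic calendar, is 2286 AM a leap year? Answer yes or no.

no

2286 mod 4 = 2; in the Coptic calendar a year is leap when year mod 4 = 3, so it is a common year.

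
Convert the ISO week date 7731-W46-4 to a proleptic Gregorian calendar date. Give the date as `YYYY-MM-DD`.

ISO week 1 of 7731 is the week containing the first Thursday of 7731.
Week 46, day 4 (Thursday) lands on 7731-11-15.

7731-11-15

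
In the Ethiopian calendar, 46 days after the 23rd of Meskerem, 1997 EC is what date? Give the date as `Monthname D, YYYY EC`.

Hidar 9, 1997 EC

Counting 46 days forward from JDN 2453282 reaches JDN 2453328, which is Hidar 9, 1997 EC.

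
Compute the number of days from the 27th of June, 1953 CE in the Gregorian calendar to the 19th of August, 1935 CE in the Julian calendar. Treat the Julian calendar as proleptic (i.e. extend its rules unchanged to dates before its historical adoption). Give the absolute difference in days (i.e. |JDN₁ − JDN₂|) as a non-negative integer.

6509

JDN of the first date = 2434556.
JDN of the second date = 2428047.
|2428047 − 2434556| = 6509.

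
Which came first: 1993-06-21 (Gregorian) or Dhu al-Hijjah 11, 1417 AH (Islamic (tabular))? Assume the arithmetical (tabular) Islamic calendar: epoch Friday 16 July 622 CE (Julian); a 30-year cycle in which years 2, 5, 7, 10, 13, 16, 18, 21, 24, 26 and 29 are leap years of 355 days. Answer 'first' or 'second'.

First date → JDN 2449160; second date → JDN 2450558.
JDN 2449160 < JDN 2450558, so the first date is earlier.

first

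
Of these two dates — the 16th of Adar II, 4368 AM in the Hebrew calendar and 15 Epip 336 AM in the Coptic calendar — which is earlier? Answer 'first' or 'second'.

first

The two dates have Julian Day Numbers 1943198 and 1947703 respectively.
Since 1943198 < 1947703, the first date comes first.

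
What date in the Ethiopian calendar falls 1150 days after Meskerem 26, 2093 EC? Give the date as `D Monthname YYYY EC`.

20 Hidar 2096 EC

Counting 1150 days forward from JDN 2488349 reaches JDN 2489499, which is 20 Hidar 2096 EC.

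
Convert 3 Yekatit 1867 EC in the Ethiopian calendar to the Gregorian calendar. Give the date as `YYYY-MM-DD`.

Julian Day Number of the source date = 2405929.
Converting JDN 2405929 to the Gregorian calendar gives 9 February 1875 CE.

1875-02-09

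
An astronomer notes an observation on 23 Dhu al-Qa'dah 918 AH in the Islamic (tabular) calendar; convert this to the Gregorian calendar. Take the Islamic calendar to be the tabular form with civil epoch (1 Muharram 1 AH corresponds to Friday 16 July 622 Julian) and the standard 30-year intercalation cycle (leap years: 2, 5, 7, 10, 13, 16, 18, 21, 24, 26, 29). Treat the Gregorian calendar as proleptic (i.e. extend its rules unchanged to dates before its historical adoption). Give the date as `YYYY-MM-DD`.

Julian Day Number of the source date = 2273711.
Converting JDN 2273711 to the Gregorian calendar gives 9 February 1513 CE.

1513-02-09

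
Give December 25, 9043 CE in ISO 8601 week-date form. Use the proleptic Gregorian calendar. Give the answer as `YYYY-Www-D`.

9043-W52-1

The weekday is Monday (ISO weekday 1).
That Monday belongs to ISO week 52 of ISO year 9043.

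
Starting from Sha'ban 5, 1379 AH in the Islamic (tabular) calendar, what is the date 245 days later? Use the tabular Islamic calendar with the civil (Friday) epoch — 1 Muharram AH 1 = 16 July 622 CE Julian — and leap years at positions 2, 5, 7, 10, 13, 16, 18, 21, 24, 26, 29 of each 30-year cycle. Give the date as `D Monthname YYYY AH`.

The starting date is JDN 2436968; 2436968 + 245 = 2437213.
JDN 2437213 corresponds to 13 Rabi' al-Thani 1380 AH.

13 Rabi' al-Thani 1380 AH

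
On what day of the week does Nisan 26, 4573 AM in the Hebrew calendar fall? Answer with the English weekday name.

This is JDN 2018096 (4 April 813 Gregorian).
2018096 ≡ 3 (mod 7); counting from Monday = 0 gives Thursday.

Thursday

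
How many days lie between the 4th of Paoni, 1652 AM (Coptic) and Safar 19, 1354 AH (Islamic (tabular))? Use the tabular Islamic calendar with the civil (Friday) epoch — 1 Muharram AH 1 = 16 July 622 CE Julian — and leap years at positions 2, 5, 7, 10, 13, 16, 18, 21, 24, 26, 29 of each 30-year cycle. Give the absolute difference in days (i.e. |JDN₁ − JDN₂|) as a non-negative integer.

385

JDN of the first date = 2428331.
JDN of the second date = 2427946.
|2427946 − 2428331| = 385.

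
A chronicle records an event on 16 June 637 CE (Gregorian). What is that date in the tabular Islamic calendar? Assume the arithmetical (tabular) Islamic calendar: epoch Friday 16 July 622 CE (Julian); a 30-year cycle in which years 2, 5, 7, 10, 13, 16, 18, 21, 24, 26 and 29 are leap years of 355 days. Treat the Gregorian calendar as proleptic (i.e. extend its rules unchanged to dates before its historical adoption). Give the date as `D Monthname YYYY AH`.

Julian Day Number of the source date = 1953886.
Converting JDN 1953886 to the tabular Islamic calendar gives 14 Jumada al-Awwal 16 AH.

14 Jumada al-Awwal 16 AH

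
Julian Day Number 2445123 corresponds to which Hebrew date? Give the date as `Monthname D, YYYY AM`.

The Gregorian equivalent of JDN 2445123 is 2 June 1982.
In the Hebrew calendar that day is Sivan 11, 5742 AM.

Sivan 11, 5742 AM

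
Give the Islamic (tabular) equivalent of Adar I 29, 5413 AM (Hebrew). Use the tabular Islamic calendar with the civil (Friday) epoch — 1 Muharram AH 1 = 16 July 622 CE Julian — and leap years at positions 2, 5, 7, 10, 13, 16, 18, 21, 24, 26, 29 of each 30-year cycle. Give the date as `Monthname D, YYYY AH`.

Rabi' al-Awwal 28, 1063 AH

Julian Day Number of the source date = 2324863.
Converting JDN 2324863 to the tabular Islamic calendar gives 28 Rabi' al-Awwal 1063 AH.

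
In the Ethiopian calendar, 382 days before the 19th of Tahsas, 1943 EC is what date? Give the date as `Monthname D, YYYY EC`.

Counting 382 days back from JDN 2433644 reaches JDN 2433262, which is Tahsas 2, 1942 EC.

Tahsas 2, 1942 EC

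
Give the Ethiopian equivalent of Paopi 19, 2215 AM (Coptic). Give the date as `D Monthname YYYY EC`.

Julian Day Number of the source date = 2633741.
Converting JDN 2633741 to the Ethiopian calendar gives 19 Tikimt 2491 EC.

19 Tikimt 2491 EC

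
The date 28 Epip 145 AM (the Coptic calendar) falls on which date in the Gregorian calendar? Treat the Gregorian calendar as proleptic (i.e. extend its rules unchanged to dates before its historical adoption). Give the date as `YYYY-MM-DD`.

0429-07-23

Both dates share Julian Day Number 1877953; in the Gregorian calendar that is 23 July 429 CE.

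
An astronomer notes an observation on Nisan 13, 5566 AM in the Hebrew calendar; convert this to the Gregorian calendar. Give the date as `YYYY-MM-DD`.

Both dates share Julian Day Number 2380778; in the Gregorian calendar that is 1 April 1806 CE.

1806-04-01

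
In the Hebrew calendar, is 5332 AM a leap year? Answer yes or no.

no

Hebrew year 5332 is year 12 of its 19-year Metonic cycle; leap years are at positions 3, 6, 8, 11, 14, 17, 19, so it is a common year (12 months).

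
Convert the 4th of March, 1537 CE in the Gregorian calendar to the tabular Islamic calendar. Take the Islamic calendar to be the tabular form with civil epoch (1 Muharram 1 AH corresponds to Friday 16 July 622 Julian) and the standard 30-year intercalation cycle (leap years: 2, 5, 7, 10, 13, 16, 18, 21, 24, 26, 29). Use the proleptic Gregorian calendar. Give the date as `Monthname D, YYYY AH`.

Ramadan 12, 943 AH

Both dates share Julian Day Number 2282500; in the tabular Islamic calendar that is 12 Ramadan 943 AH.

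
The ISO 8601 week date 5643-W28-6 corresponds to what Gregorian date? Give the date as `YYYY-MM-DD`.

ISO week 1 of 5643 is the week containing the first Thursday of 5643.
Week 28, day 6 (Saturday) lands on 5643-07-11.

5643-07-11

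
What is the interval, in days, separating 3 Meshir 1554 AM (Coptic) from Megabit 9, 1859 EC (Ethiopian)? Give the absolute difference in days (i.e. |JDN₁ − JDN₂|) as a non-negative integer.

10628

First date → JDN 2392415; second date → JDN 2403043.
The interval is |2392415 − 2403043| = 10628 days.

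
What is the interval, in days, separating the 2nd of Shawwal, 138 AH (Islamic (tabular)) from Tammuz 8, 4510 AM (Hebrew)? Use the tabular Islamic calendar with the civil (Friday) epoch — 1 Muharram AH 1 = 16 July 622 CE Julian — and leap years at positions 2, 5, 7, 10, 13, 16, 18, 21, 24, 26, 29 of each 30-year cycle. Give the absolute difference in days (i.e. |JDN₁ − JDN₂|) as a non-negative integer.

First date → JDN 1997255; second date → JDN 1995164.
The interval is |1997255 − 1995164| = 2091 days.

2091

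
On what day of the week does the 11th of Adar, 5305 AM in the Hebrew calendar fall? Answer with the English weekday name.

This is JDN 2285423 (5 March 1545 Gregorian).
2285423 ≡ 0 (mod 7); counting from Monday = 0 gives Monday.

Monday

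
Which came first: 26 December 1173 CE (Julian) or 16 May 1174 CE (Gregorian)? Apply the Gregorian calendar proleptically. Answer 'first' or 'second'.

The two dates have Julian Day Numbers 2149856 and 2149990 respectively.
Since 2149856 < 2149990, the first date comes first.

first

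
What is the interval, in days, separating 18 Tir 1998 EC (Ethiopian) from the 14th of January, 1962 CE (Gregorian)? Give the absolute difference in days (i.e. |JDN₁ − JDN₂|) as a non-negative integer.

JDN of the first date = 2453762.
JDN of the second date = 2437679.
|2437679 − 2453762| = 16083.

16083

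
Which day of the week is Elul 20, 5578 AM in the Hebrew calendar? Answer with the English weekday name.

This is JDN 2385334 (21 September 1818 Gregorian).
JDN 2385334 mod 7 = 0, and JDN 0 was a Monday, so this is a Monday.

Monday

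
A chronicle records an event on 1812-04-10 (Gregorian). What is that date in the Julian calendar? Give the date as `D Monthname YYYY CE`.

29 March 1812 CE

For dates in this range the Gregorian date is 12 days ahead of the Julian.
10 April 1812 Gregorian − 12 days → 29 March 1812 Julian.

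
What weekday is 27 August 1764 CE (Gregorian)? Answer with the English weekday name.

Monday

Since JDN mod 7 = 0 (0 = Monday), the day is Monday.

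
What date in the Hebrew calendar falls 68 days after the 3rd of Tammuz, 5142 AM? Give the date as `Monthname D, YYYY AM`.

The starting date is JDN 2225999; 2225999 + 68 = 2226067.
JDN 2226067 corresponds to Elul 12, 5142 AM.

Elul 12, 5142 AM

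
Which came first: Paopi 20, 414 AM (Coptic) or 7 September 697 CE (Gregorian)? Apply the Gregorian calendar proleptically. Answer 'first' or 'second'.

second

The two dates have Julian Day Numbers 1975927 and 1975884 respectively.
Since 1975884 < 1975927, the second date comes first.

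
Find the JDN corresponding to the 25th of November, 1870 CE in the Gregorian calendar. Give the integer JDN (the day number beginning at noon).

JDN 2299161 is 15 October 1582 CE (Gregorian); the target day is +105231 days from there, so JDN = 2404392.

2404392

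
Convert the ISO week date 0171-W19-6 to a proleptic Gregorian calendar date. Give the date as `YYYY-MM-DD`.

0171-05-11

ISO week 1 of 171 is the week containing the first Thursday of 171.
Week 19, day 6 (Saturday) lands on 0171-05-11.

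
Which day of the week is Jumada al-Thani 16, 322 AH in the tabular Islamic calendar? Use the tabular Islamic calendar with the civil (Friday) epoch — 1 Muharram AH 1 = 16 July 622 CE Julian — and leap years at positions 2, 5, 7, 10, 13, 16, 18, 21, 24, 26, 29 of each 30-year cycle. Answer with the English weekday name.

Equivalently 8 June 934 Gregorian, JDN 2062355.
JDN 2062355 mod 7 = 1, and JDN 0 was a Monday, so this is a Tuesday.

Tuesday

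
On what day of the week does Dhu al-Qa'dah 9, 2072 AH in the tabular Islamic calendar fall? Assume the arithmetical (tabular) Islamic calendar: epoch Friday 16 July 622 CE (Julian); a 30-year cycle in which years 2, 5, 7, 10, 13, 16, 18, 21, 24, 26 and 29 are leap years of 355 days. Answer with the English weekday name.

Saturday

Equivalently 15 September 2632 Gregorian, JDN 2682636.
2682636 ≡ 5 (mod 7); counting from Monday = 0 gives Saturday.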